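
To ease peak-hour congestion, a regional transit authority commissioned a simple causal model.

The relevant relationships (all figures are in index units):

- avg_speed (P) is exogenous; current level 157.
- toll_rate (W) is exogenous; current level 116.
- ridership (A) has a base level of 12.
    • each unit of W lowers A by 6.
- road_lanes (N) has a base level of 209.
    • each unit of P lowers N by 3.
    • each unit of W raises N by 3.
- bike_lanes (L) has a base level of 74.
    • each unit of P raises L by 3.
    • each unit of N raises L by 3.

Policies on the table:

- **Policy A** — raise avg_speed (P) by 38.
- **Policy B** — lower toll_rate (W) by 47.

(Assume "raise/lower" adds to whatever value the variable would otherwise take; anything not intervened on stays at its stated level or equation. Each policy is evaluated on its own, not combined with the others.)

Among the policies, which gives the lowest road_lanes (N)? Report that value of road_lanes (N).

-55

Policy A (P + 38):
  P = 157 + 38 = 195
  W = 116
  N = 209 − 3·195 + 3·116 = -28
Policy B (W − 47):
  P = 157
  W = 116 − 47 = 69
  N = 209 − 3·157 + 3·69 = -55
Comparing — Policy A: N=-28, Policy B: N=-55. Lowest is -55 (Policy B).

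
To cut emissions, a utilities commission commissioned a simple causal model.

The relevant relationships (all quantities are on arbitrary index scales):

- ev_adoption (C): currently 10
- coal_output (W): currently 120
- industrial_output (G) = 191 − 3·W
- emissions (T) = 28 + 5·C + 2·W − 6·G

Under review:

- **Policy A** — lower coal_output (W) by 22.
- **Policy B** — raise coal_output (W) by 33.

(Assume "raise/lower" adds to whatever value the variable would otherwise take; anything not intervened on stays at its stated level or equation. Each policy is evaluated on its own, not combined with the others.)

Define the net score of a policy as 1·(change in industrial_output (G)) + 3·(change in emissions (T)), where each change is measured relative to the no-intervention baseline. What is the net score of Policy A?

Baseline:
  C = 10
  W = 120
  G = 191 − 3·120 = -169
  T = 28 + 5·10 + 2·120 − 6·(-169) = 1332
Policy A (W − 22):
  C = 10
  W = 120 − 22 = 98
  G = 191 − 3·98 = -103
  T = 28 + 5·10 + 2·98 − 6·(-103) = 892
ΔG = -103 − (-169) = 66; ΔT = 892 − 1332 = -440
Score = 1·66 + 3·(-440) = -1254

-1254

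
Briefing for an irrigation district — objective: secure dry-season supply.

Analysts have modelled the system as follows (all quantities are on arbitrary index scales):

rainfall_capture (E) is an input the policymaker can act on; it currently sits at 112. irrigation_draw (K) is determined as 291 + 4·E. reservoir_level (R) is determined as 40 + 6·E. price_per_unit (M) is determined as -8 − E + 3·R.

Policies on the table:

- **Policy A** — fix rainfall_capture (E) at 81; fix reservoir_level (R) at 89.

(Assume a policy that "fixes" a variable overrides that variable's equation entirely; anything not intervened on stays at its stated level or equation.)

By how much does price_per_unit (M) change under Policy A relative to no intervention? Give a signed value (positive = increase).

-1838

Baseline:
  E = 112
  R = 40 + 6·112 = 712
  M = -8 − 112 + 3·712 = 2016
Policy A (E := 81, R := 89):
  E = 81
  R = 89
  M = -8 − 81 + 3·89 = 178
Change in M: 178 − 2016 = -1838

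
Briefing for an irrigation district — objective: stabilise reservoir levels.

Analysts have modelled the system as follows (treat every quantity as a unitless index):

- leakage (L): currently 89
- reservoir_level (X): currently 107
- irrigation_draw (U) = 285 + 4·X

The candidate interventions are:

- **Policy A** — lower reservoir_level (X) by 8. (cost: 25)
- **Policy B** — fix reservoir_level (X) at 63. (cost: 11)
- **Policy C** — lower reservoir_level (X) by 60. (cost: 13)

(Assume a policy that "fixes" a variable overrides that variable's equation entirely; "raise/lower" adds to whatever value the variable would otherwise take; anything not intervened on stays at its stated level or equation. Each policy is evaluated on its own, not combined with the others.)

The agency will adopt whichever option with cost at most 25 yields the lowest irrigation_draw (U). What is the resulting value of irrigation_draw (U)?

Policy A (X − 8):
  X = 107 − 8 = 99
  U = 285 + 4·99 = 681
Policy B (X := 63):
  X = 63
  U = 285 + 4·63 = 537
Policy C (X − 60):
  X = 107 − 60 = 47
  U = 285 + 4·47 = 473
Comparing — Policy A: U=681, Policy B: U=537, Policy C: U=473. Lowest is 473 (Policy C).

473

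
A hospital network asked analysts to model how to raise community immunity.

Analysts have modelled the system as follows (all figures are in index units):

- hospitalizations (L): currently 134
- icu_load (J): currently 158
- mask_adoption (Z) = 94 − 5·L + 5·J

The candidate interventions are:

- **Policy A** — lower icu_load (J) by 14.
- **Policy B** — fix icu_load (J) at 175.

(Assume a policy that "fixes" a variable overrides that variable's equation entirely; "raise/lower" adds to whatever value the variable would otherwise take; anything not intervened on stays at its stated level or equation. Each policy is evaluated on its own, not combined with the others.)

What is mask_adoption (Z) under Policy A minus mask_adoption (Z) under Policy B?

Policy A (J − 14):
  L = 134
  J = 158 − 14 = 144
  Z = 94 − 5·134 + 5·144 = 144
Policy B (J := 175):
  L = 134
  J = 175
  Z = 94 − 5·134 + 5·175 = 299
Z: 144 − 299 = -155

-155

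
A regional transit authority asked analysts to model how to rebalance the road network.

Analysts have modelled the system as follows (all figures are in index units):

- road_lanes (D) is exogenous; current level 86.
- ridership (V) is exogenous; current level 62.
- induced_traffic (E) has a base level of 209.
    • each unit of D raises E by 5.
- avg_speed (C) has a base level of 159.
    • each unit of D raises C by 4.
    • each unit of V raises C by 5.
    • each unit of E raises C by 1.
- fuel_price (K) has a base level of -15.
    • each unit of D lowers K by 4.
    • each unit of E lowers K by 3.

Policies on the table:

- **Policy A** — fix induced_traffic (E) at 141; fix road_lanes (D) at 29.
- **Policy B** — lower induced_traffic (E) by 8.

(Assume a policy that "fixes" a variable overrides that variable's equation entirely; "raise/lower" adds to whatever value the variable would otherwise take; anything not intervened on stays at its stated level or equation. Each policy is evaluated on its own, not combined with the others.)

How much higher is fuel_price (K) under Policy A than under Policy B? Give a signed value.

Policy A (E := 141, D := 29):
  D = 29
  E = 141
  K = -15 − 4·29 − 3·141 = -554
Policy B (E − 8):
  D = 86
  E = 209 + 5·86 (−8 from intervention) = 631
  K = -15 − 4·86 − 3·631 = -2252
K: -554 − (-2252) = 1698

1698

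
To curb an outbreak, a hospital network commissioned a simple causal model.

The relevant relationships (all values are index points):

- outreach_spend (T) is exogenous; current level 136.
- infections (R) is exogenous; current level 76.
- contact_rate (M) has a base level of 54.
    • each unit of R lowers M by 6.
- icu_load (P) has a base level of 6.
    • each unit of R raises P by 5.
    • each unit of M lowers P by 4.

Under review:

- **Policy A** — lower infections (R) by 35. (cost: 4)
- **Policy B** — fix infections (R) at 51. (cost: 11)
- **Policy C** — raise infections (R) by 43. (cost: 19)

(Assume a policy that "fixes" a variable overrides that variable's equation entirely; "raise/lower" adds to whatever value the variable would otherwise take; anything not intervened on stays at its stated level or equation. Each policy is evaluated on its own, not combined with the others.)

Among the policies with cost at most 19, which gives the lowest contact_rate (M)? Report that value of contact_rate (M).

Policy A (R − 35):
  R = 76 − 35 = 41
  M = 54 − 6·41 = -192
Policy B (R := 51):
  R = 51
  M = 54 − 6·51 = -252
Policy C (R + 43):
  R = 76 + 43 = 119
  M = 54 − 6·119 = -660
Comparing — Policy A: M=-192, Policy B: M=-252, Policy C: M=-660. Lowest is -660 (Policy C).

-660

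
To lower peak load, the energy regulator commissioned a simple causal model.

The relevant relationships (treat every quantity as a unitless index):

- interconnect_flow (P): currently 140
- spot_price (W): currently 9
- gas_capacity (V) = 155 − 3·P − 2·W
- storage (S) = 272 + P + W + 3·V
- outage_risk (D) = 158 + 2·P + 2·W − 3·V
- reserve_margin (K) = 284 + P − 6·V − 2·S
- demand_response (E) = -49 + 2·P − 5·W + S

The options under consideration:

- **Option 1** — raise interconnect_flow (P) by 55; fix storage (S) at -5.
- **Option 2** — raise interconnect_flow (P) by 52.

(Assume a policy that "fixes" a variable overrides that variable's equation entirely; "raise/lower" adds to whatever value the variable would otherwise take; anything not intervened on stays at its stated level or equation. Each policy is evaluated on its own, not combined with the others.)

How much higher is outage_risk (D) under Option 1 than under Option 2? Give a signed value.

33

Option 1 (P + 55, S := -5):
  P = 140 + 55 = 195
  W = 9
  V = 155 − 3·195 − 2·9 = -448
  D = 158 + 2·195 + 2·9 − 3·(-448) = 1910
Option 2 (P + 52):
  P = 140 + 52 = 192
  W = 9
  V = 155 − 3·192 − 2·9 = -439
  D = 158 + 2·192 + 2·9 − 3·(-439) = 1877
D: 1910 − 1877 = 33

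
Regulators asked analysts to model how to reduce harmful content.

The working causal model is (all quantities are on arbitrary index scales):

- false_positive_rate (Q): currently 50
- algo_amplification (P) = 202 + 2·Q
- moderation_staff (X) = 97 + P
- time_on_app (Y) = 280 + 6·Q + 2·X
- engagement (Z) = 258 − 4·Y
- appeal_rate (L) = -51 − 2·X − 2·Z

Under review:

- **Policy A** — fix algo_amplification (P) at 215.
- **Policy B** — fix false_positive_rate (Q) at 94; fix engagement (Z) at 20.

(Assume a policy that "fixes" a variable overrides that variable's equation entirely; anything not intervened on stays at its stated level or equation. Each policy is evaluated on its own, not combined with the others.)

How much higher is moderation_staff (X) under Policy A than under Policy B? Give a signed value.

-175

Policy A (P := 215):
  Q = 50
  P = 215
  X = 97 + 215 = 312
Policy B (Q := 94, Z := 20):
  Q = 94
  P = 202 + 2·94 = 390
  X = 97 + 390 = 487
X: 312 − 487 = -175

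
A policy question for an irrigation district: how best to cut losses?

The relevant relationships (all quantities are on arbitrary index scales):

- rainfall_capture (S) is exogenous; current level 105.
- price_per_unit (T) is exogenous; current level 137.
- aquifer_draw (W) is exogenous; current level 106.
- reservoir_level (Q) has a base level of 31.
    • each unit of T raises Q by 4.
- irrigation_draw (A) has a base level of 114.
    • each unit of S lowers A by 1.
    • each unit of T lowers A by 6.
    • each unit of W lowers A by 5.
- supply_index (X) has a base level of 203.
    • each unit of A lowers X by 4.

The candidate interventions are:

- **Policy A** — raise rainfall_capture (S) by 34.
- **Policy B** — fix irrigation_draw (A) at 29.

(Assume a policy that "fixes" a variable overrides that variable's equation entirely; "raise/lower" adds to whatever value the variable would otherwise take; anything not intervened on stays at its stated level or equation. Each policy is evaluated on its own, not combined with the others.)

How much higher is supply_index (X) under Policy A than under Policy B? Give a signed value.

Policy A (S + 34):
  S = 105 + 34 = 139
  T = 137
  W = 106
  A = 114 − 139 − 6·137 − 5·106 = -1377
  X = 203 − 4·(-1377) = 5711
Policy B (A := 29):
  S = 105
  T = 137
  W = 106
  A = 29
  X = 203 − 4·29 = 87
X: 5711 − 87 = 5624

5624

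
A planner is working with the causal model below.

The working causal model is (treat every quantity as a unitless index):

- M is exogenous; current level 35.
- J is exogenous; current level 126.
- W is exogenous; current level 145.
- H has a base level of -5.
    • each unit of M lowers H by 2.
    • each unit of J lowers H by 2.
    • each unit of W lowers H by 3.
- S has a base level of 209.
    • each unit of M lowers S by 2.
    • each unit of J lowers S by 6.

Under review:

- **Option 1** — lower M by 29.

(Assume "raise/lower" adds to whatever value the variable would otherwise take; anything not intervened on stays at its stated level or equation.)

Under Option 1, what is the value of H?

-704

Option 1 (M − 29):
  M = 35 − 29 = 6
  J = 126
  W = 145
  H = -5 − 2·6 − 2·126 − 3·145 = -704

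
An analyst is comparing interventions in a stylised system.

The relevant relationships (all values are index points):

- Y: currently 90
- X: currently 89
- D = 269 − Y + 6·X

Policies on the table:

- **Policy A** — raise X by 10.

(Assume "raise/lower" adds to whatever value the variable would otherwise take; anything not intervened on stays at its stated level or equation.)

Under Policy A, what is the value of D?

773

Policy A (X + 10):
  Y = 90
  X = 89 + 10 = 99
  D = 269 − 90 + 6·99 = 773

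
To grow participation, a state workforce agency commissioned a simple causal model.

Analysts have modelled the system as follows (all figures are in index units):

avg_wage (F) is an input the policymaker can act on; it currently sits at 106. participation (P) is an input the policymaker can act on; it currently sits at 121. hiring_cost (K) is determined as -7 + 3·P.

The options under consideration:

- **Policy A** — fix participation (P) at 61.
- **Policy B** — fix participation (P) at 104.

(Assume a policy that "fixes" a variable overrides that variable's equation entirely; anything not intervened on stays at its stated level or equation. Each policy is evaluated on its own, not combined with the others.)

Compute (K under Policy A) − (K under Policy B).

-129

Policy A (P := 61):
  P = 61
  K = -7 + 3·61 = 176
Policy B (P := 104):
  P = 104
  K = -7 + 3·104 = 305
K: 176 − 305 = -129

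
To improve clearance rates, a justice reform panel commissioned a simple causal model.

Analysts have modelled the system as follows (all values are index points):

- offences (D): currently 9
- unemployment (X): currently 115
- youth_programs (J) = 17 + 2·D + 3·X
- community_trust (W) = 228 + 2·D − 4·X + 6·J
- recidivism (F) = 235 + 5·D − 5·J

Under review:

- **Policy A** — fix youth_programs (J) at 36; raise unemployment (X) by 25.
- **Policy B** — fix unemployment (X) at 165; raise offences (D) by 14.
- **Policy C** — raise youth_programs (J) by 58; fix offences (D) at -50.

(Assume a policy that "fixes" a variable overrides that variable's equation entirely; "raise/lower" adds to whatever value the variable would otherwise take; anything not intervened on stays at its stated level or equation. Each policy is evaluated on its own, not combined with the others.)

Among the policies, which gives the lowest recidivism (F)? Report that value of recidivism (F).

-2440

Policy A (J := 36, X + 25):
  D = 9
  X = 115 + 25 = 140
  J = 36
  F = 235 + 5·9 − 5·36 = 100
Policy B (X := 165, D + 14):
  D = 9 + 14 = 23
  X = 165
  J = 17 + 2·23 + 3·165 = 558
  F = 235 + 5·23 − 5·558 = -2440
Policy C (J + 58, D := -50):
  D = -50
  X = 115
  J = 17 + 2·(-50) + 3·115 (+58 from intervention) = 320
  F = 235 + 5·(-50) − 5·320 = -1615
Comparing — Policy A: F=100, Policy B: F=-2440, Policy C: F=-1615. Lowest is -2440 (Policy B).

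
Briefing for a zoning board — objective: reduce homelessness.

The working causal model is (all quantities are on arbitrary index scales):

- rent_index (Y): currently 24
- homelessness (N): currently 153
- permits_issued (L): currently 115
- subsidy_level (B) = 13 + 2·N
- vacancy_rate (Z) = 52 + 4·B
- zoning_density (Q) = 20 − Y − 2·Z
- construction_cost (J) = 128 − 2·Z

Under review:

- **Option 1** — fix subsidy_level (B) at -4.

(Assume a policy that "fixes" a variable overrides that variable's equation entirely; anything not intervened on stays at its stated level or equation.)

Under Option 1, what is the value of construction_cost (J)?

56

Option 1 (B := -4):
  N = 153
  B = -4
  Z = 52 + 4·(-4) = 36
  J = 128 − 2·36 = 56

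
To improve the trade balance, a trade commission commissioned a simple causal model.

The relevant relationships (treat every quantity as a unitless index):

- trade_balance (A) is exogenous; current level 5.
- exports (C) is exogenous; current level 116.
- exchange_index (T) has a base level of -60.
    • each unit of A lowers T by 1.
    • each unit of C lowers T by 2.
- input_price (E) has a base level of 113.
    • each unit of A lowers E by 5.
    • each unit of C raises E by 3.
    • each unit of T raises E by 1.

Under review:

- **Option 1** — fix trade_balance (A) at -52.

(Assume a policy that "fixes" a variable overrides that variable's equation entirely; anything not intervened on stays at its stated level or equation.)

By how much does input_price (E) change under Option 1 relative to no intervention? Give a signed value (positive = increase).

Baseline:
  A = 5
  C = 116
  T = -60 − 5 − 2·116 = -297
  E = 113 − 5·5 + 3·116 + (-297) = 139
Option 1 (A := -52):
  A = -52
  C = 116
  T = -60 − (-52) − 2·116 = -240
  E = 113 − 5·(-52) + 3·116 + (-240) = 481
Change in E: 481 − 139 = 342

342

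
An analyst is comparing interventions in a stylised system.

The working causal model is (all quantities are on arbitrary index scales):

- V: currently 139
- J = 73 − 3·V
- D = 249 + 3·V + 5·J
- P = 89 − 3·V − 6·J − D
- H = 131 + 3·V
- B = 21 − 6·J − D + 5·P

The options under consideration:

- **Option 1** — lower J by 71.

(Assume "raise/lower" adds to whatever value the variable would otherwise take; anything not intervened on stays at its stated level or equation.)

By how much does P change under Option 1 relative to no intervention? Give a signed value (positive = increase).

781

Baseline:
  V = 139
  J = 73 − 3·139 = -344
  D = 249 + 3·139 + 5·(-344) = -1054
  P = 89 − 3·139 − 6·(-344) − (-1054) = 2790
Option 1 (J − 71):
  V = 139
  J = 73 − 3·139 (−71 from intervention) = -415
  D = 249 + 3·139 + 5·(-415) = -1409
  P = 89 − 3·139 − 6·(-415) − (-1409) = 3571
Change in P: 3571 − 2790 = 781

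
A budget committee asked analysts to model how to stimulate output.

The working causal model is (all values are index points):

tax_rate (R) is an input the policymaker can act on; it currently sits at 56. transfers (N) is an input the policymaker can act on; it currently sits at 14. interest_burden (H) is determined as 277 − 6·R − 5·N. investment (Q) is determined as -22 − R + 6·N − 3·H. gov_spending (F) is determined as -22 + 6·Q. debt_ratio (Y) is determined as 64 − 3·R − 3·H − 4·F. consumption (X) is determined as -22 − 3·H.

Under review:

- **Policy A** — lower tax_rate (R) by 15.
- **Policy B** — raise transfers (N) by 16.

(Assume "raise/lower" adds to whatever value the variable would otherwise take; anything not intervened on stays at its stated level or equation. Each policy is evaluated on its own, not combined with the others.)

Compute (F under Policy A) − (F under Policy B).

Policy A (R − 15):
  R = 56 − 15 = 41
  N = 14
  H = 277 − 6·41 − 5·14 = -39
  Q = -22 − 41 + 6·14 − 3·(-39) = 138
  F = -22 + 6·138 = 806
Policy B (N + 16):
  R = 56
  N = 14 + 16 = 30
  H = 277 − 6·56 − 5·30 = -209
  Q = -22 − 56 + 6·30 − 3·(-209) = 729
  F = -22 + 6·729 = 4352
F: 806 − 4352 = -3546

-3546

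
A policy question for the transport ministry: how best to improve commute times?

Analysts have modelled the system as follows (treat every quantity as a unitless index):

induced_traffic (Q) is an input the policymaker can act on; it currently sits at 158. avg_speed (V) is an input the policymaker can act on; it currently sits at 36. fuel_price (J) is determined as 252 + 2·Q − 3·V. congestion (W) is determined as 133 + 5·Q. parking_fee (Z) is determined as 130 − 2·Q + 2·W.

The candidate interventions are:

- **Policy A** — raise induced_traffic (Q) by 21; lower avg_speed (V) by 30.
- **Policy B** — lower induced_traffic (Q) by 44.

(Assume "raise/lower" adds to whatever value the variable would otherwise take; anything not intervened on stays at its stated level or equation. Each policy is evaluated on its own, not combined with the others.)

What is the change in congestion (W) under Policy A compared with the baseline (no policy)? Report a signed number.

Baseline:
  Q = 158
  W = 133 + 5·158 = 923
Policy A (Q + 21, V − 30):
  Q = 158 + 21 = 179
  W = 133 + 5·179 = 1028
Change in W: 1028 − 923 = 105

105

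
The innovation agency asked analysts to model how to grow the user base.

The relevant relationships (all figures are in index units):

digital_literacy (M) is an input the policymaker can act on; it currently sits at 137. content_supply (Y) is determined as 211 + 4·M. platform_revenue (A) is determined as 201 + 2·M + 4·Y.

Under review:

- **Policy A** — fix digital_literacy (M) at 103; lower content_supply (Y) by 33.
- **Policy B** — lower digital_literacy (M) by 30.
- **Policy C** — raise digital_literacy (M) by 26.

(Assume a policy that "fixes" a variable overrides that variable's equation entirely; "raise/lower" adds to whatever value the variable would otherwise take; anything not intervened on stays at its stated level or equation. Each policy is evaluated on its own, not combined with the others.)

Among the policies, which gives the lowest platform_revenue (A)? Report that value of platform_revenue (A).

Policy A (M := 103, Y − 33):
  M = 103
  Y = 211 + 4·103 (−33 from intervention) = 590
  A = 201 + 2·103 + 4·590 = 2767
Policy B (M − 30):
  M = 137 − 30 = 107
  Y = 211 + 4·107 = 639
  A = 201 + 2·107 + 4·639 = 2971
Policy C (M + 26):
  M = 137 + 26 = 163
  Y = 211 + 4·163 = 863
  A = 201 + 2·163 + 4·863 = 3979
Comparing — Policy A: A=2767, Policy B: A=2971, Policy C: A=3979. Lowest is 2767 (Policy A).

2767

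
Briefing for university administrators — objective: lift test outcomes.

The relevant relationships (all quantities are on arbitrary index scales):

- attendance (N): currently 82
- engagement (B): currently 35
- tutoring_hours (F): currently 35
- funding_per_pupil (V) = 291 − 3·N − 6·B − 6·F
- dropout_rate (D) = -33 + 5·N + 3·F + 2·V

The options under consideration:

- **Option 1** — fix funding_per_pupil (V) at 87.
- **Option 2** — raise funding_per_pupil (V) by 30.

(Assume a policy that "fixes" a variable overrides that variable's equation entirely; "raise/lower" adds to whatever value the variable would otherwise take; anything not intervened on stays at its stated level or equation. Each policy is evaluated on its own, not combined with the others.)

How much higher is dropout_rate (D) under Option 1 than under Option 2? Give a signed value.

864

Option 1 (V := 87):
  N = 82
  B = 35
  F = 35
  V = 87
  D = -33 + 5·82 + 3·35 + 2·87 = 656
Option 2 (V + 30):
  N = 82
  B = 35
  F = 35
  V = 291 − 3·82 − 6·35 − 6·35 (+30 from intervention) = -345
  D = -33 + 5·82 + 3·35 + 2·(-345) = -208
D: 656 − (-208) = 864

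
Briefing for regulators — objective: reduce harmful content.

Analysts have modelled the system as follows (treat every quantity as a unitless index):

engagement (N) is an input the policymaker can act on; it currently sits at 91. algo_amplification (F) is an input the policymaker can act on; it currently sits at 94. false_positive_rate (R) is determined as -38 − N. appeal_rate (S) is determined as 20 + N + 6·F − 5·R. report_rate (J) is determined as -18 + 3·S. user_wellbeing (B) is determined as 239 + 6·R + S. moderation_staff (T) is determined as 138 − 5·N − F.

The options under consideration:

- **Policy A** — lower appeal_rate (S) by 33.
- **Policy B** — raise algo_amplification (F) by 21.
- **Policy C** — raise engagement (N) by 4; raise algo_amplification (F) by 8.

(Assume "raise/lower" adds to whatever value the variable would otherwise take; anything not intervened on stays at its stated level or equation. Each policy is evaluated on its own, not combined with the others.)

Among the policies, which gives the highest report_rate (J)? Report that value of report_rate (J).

4320

Policy A (S − 33):
  N = 91
  F = 94
  R = -38 − 91 = -129
  S = 20 + 91 + 6·94 − 5·(-129) (−33 from intervention) = 1287
  J = -18 + 3·1287 = 3843
Policy B (F + 21):
  N = 91
  F = 94 + 21 = 115
  R = -38 − 91 = -129
  S = 20 + 91 + 6·115 − 5·(-129) = 1446
  J = -18 + 3·1446 = 4320
Policy C (N + 4, F + 8):
  N = 91 + 4 = 95
  F = 94 + 8 = 102
  R = -38 − 95 = -133
  S = 20 + 95 + 6·102 − 5·(-133) = 1392
  J = -18 + 3·1392 = 4158
Comparing — Policy A: J=3843, Policy B: J=4320, Policy C: J=4158. Highest is 4320 (Policy B).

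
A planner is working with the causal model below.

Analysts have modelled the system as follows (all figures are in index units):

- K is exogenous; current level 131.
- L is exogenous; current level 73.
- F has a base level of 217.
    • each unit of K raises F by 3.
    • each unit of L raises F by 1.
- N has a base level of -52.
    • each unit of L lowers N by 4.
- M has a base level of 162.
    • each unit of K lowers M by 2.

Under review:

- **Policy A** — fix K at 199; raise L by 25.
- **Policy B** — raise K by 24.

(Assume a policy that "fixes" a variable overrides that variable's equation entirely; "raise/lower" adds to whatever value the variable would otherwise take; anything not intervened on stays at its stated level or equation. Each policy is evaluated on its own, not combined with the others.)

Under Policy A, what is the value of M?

-236

Policy A (K := 199, L + 25):
  K = 199
  M = 162 − 2·199 = -236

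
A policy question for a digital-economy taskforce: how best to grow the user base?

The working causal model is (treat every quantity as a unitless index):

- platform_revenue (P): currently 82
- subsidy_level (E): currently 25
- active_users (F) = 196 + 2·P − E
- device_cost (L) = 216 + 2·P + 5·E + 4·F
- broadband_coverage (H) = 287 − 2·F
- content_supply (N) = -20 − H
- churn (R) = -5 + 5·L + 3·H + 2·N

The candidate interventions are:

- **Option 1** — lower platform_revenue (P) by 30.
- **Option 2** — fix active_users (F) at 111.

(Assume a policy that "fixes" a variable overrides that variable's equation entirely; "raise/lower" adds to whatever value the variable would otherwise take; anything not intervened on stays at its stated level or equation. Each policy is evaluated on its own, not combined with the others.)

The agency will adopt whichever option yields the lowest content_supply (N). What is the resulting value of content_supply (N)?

-85

Option 1 (P − 30):
  P = 82 − 30 = 52
  E = 25
  F = 196 + 2·52 − 25 = 275
  H = 287 − 2·275 = -263
  N = -20 − (-263) = 243
Option 2 (F := 111):
  P = 82
  E = 25
  F = 111
  H = 287 − 2·111 = 65
  N = -20 − 65 = -85
Comparing — Option 1: N=243, Option 2: N=-85. Lowest is -85 (Option 2).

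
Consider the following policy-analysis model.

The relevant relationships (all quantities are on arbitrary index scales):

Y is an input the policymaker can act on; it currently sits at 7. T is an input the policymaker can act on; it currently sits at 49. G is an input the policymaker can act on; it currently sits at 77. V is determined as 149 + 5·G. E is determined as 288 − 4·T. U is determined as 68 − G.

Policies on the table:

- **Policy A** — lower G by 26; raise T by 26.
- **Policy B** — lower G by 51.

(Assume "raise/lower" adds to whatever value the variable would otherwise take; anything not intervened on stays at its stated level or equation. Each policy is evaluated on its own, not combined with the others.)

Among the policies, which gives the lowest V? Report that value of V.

279

Policy A (G − 26, T + 26):
  G = 77 − 26 = 51
  V = 149 + 5·51 = 404
Policy B (G − 51):
  G = 77 − 51 = 26
  V = 149 + 5·26 = 279
Comparing — Policy A: V=404, Policy B: V=279. Lowest is 279 (Policy B).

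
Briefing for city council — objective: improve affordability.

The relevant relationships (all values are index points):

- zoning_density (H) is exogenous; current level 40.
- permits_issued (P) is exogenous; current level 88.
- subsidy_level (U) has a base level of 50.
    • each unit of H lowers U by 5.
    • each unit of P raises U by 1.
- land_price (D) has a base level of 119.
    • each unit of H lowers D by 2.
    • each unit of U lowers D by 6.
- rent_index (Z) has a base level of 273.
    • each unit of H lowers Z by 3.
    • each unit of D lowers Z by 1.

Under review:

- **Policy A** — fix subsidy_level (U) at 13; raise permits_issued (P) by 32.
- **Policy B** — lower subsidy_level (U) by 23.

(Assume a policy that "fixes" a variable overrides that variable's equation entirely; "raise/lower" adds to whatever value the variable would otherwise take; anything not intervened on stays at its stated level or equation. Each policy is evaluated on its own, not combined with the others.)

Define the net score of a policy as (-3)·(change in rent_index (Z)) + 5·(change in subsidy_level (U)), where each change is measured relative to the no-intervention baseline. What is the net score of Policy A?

-975

Baseline:
  H = 40
  P = 88
  U = 50 − 5·40 + 88 = -62
  D = 119 − 2·40 − 6·(-62) = 411
  Z = 273 − 3·40 − 411 = -258
Policy A (U := 13, P + 32):
  H = 40
  P = 88 + 32 = 120
  U = 13
  D = 119 − 2·40 − 6·13 = -39
  Z = 273 − 3·40 − (-39) = 192
ΔZ = 192 − (-258) = 450; ΔU = 13 − (-62) = 75
Score = (-3)·450 + 5·75 = -975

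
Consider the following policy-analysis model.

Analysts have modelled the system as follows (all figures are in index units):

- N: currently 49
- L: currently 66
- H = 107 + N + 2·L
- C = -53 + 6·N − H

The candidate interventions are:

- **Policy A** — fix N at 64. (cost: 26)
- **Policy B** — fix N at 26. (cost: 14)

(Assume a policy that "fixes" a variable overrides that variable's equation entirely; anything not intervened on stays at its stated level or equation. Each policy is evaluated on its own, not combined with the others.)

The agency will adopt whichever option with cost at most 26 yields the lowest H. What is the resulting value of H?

Policy A (N := 64):
  N = 64
  L = 66
  H = 107 + 64 + 2·66 = 303
Policy B (N := 26):
  N = 26
  L = 66
  H = 107 + 26 + 2·66 = 265
Comparing — Policy A: H=303, Policy B: H=265. Lowest is 265 (Policy B).

265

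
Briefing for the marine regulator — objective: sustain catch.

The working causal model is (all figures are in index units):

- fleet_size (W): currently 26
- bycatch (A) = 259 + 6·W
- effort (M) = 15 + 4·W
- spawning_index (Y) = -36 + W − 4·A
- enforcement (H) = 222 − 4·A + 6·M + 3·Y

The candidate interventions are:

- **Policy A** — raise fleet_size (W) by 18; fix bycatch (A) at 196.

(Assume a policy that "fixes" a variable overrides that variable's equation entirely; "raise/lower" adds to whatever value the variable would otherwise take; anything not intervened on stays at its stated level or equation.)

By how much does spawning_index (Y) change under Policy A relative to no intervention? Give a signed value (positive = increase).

Baseline:
  W = 26
  A = 259 + 6·26 = 415
  Y = -36 + 26 − 4·415 = -1670
Policy A (W + 18, A := 196):
  W = 26 + 18 = 44
  A = 196
  Y = -36 + 44 − 4·196 = -776
Change in Y: -776 − (-1670) = 894

894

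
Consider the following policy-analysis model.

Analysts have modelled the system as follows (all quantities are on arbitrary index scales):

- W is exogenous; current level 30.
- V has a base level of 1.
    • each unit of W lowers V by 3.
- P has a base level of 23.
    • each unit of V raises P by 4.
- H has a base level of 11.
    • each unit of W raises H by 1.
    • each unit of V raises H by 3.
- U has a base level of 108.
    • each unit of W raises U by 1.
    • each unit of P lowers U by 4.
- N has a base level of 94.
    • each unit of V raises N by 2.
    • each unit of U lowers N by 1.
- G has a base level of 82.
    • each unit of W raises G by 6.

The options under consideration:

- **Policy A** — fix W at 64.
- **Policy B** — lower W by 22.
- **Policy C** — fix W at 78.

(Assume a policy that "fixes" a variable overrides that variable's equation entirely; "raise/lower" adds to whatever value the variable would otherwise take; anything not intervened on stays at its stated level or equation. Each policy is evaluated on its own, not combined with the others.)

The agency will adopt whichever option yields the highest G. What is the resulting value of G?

Policy A (W := 64):
  W = 64
  G = 82 + 6·64 = 466
Policy B (W − 22):
  W = 30 − 22 = 8
  G = 82 + 6·8 = 130
Policy C (W := 78):
  W = 78
  G = 82 + 6·78 = 550
Comparing — Policy A: G=466, Policy B: G=130, Policy C: G=550. Highest is 550 (Policy C).

550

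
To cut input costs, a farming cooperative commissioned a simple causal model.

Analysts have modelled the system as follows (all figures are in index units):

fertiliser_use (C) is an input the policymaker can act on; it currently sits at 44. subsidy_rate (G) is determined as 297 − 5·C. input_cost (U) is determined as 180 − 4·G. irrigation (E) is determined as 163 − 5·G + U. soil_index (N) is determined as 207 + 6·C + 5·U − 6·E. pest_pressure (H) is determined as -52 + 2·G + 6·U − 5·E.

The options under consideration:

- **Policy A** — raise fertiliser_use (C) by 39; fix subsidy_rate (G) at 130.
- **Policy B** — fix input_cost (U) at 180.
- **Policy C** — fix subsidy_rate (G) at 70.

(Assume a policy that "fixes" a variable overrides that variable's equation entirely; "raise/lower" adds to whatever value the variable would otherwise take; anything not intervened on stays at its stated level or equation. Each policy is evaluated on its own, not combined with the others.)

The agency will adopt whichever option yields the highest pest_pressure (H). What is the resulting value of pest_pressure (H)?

Policy A (C + 39, G := 130):
  C = 44 + 39 = 83
  G = 130
  U = 180 − 4·130 = -340
  E = 163 − 5·130 + (-340) = -827
  H = -52 + 2·130 + 6·(-340) − 5·(-827) = 2303
Policy B (U := 180):
  C = 44
  G = 297 − 5·44 = 77
  U = 180
  E = 163 − 5·77 + 180 = -42
  H = -52 + 2·77 + 6·180 − 5·(-42) = 1392
Policy C (G := 70):
  C = 44
  G = 70
  U = 180 − 4·70 = -100
  E = 163 − 5·70 + (-100) = -287
  H = -52 + 2·70 + 6·(-100) − 5·(-287) = 923
Comparing — Policy A: H=2303, Policy B: H=1392, Policy C: H=923. Highest is 2303 (Policy A).

2303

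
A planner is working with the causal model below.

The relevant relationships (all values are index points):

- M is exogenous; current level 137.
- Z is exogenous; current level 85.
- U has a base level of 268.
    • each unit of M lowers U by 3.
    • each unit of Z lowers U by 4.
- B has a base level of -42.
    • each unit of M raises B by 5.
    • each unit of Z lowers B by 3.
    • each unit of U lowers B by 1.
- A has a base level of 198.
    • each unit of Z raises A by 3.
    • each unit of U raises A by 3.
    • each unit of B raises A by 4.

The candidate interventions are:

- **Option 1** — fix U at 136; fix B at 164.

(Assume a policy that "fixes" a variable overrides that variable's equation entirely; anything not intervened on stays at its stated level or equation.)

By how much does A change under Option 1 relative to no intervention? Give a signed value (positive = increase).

Baseline:
  M = 137
  Z = 85
  U = 268 − 3·137 − 4·85 = -483
  B = -42 + 5·137 − 3·85 − (-483) = 871
  A = 198 + 3·85 + 3·(-483) + 4·871 = 2488
Option 1 (U := 136, B := 164):
  M = 137
  Z = 85
  U = 136
  B = 164
  A = 198 + 3·85 + 3·136 + 4·164 = 1517
Change in A: 1517 − 2488 = -971

-971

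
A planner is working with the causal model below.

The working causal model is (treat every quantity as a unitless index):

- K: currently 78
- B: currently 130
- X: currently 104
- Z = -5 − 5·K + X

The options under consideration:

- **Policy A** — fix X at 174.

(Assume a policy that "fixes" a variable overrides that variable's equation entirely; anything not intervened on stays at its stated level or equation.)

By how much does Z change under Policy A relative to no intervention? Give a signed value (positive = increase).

Baseline:
  K = 78
  X = 104
  Z = -5 − 5·78 + 104 = -291
Policy A (X := 174):
  K = 78
  X = 174
  Z = -5 − 5·78 + 174 = -221
Change in Z: -221 − (-291) = 70

70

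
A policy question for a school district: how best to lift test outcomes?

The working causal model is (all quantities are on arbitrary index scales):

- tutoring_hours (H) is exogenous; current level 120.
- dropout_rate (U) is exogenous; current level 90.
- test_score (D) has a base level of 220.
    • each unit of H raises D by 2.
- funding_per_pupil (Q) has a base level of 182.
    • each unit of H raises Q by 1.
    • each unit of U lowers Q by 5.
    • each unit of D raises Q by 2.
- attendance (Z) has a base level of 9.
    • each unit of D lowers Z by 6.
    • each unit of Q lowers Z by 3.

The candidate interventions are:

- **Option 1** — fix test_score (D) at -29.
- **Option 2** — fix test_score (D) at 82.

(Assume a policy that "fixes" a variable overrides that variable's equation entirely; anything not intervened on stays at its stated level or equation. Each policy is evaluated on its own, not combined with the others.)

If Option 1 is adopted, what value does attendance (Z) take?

Option 1 (D := -29):
  H = 120
  U = 90
  D = -29
  Q = 182 + 120 − 5·90 + 2·(-29) = -206
  Z = 9 − 6·(-29) − 3·(-206) = 801

801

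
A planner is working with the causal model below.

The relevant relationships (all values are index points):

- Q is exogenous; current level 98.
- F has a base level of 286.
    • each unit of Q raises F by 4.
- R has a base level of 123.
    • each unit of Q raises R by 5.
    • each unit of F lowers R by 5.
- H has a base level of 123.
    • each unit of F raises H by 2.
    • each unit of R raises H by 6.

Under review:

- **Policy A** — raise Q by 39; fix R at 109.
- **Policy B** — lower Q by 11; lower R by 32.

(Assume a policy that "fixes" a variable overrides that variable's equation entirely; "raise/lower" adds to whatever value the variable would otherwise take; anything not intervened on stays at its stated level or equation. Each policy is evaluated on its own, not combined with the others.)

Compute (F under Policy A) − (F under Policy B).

Policy A (Q + 39, R := 109):
  Q = 98 + 39 = 137
  F = 286 + 4·137 = 834
Policy B (Q − 11, R − 32):
  Q = 98 − 11 = 87
  F = 286 + 4·87 = 634
F: 834 − 634 = 200

200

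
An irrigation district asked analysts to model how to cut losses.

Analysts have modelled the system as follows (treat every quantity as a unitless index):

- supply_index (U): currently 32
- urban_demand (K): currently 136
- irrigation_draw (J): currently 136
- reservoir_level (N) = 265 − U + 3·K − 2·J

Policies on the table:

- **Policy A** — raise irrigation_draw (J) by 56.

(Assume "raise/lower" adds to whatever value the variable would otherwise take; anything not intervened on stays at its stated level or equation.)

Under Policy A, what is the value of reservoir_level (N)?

257

Policy A (J + 56):
  U = 32
  K = 136
  J = 136 + 56 = 192
  N = 265 − 32 + 3·136 − 2·192 = 257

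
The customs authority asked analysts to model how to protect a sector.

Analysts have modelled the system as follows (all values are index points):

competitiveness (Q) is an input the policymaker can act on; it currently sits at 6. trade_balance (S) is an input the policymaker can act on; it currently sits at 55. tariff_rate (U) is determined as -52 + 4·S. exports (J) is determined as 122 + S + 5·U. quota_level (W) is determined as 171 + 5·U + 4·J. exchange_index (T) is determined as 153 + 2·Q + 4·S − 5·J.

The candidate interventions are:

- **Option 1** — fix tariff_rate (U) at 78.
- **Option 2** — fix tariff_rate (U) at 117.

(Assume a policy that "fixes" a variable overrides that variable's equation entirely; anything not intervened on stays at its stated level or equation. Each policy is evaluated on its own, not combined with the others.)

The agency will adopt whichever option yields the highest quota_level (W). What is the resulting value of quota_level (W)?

Option 1 (U := 78):
  S = 55
  U = 78
  J = 122 + 55 + 5·78 = 567
  W = 171 + 5·78 + 4·567 = 2829
Option 2 (U := 117):
  S = 55
  U = 117
  J = 122 + 55 + 5·117 = 762
  W = 171 + 5·117 + 4·762 = 3804
Comparing — Option 1: W=2829, Option 2: W=3804. Highest is 3804 (Option 2).

3804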